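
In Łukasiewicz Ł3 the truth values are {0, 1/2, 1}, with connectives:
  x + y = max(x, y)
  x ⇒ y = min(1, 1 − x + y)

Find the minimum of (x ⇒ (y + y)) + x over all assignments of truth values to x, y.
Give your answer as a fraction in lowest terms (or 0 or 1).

1/2

Take x = 1/2, y = 0:
y + y = 0 + 0 = 0
x ⇒ (y + y) = 1/2 ⇒ 0 = 1/2
(x ⇒ (y + y)) + x = 1/2 + 1/2 = 1/2
No assignment yields a value below 1/2, so this is the minimum.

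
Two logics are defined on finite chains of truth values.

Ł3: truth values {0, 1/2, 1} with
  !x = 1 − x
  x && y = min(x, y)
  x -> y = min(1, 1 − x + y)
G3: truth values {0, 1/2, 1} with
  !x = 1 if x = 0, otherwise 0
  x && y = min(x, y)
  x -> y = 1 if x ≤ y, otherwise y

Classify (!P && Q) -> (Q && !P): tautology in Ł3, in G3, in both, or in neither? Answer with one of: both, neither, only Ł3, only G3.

In Ł3: every assignment gives 1 — tautology.
In G3: every assignment gives 1 — tautology.

both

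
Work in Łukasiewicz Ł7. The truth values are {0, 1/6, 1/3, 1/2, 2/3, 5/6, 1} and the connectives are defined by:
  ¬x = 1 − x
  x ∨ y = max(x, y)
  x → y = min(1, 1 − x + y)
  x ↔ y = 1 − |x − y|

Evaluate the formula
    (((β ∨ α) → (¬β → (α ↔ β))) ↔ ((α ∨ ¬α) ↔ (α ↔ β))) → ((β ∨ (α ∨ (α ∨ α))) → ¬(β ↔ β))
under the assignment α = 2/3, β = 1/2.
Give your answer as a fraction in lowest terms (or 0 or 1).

1/2

β ∨ α = 1/2 ∨ 2/3 = 2/3
¬β = ¬1/2 = 1/2
α ↔ β = 2/3 ↔ 1/2 = 5/6
¬β → (α ↔ β) = 1/2 → 5/6 = 1
(β ∨ α) → (¬β → (α ↔ β)) = 2/3 → 1 = 1
¬α = ¬2/3 = 1/3
α ∨ ¬α = 2/3 ∨ 1/3 = 2/3
α ↔ β = 2/3 ↔ 1/2 = 5/6
(α ∨ ¬α) ↔ (α ↔ β) = 2/3 ↔ 5/6 = 5/6
((β ∨ α) → (¬β → (α ↔ β))) ↔ ((α ∨ ¬α) ↔ (α ↔ β)) = 1 ↔ 5/6 = 5/6
α ∨ α = 2/3 ∨ 2/3 = 2/3
α ∨ (α ∨ α) = 2/3 ∨ 2/3 = 2/3
β ∨ (α ∨ (α ∨ α)) = 1/2 ∨ 2/3 = 2/3
β ↔ β = 1/2 ↔ 1/2 = 1
¬(β ↔ β) = ¬1 = 0
(β ∨ (α ∨ (α ∨ α))) → ¬(β ↔ β) = 2/3 → 0 = 1/3
(((β ∨ α) → (¬β → (α ↔ β))) ↔ ((α ∨ ¬α) ↔ (α ↔ β))) → ((β ∨ (α ∨ (α ∨ α))) → ¬(β ↔ β)) = 5/6 → 1/3 = 1/2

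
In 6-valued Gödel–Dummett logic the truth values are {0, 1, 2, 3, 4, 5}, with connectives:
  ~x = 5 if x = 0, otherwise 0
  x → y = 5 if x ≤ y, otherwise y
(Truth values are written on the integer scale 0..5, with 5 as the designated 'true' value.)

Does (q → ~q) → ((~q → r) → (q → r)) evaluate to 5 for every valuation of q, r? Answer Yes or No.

At q = 5, r = 4, for instance:
~q = ~5 = 0
q → ~q = 5 → 0 = 0
~q → r = 0 → 4 = 5
q → r = 5 → 4 = 4
(~q → r) → (q → r) = 5 → 4 = 4
(q → ~q) → ((~q → r) → (q → r)) = 0 → 4 = 5
and checking the remaining 35 assignments likewise gives ≥ 5 in every case.

Yes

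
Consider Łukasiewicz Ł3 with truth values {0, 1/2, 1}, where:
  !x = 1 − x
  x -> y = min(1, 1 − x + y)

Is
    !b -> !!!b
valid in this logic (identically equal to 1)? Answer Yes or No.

Yes

b = 0 ↦ 1
b = 1/2 ↦ 1
b = 1 ↦ 1
Every assignment gives a value ≥ 1.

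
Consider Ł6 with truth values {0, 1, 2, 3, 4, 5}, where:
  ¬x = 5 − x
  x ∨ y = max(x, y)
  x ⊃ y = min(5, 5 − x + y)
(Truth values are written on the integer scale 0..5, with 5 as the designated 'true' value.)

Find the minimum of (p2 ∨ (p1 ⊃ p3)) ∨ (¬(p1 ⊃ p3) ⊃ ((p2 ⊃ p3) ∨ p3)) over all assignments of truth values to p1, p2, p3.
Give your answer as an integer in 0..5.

Take p1 = 4, p2 = 3, p3 = 0:
p1 ⊃ p3 = 4 ⊃ 0 = 1
p2 ∨ (p1 ⊃ p3) = 3 ∨ 1 = 3
p1 ⊃ p3 = 4 ⊃ 0 = 1
¬(p1 ⊃ p3) = ¬1 = 4
p2 ⊃ p3 = 3 ⊃ 0 = 2
(p2 ⊃ p3) ∨ p3 = 2 ∨ 0 = 2
¬(p1 ⊃ p3) ⊃ ((p2 ⊃ p3) ∨ p3) = 4 ⊃ 2 = 3
(p2 ∨ (p1 ⊃ p3)) ∨ (¬(p1 ⊃ p3) ⊃ ((p2 ⊃ p3) ∨ p3)) = 3 ∨ 3 = 3
No assignment yields a value below 3, so this is the minimum.

3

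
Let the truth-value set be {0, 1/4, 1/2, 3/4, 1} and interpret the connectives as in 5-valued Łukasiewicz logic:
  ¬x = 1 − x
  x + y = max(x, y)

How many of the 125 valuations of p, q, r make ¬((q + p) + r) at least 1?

value 1: 1 assignment (counts)
value 3/4: 7 assignments
value 1/2: 19 assignments
value 1/4: 37 assignments
value 0: 61 assignments
So 1 of the 125 assignments meets the threshold.

1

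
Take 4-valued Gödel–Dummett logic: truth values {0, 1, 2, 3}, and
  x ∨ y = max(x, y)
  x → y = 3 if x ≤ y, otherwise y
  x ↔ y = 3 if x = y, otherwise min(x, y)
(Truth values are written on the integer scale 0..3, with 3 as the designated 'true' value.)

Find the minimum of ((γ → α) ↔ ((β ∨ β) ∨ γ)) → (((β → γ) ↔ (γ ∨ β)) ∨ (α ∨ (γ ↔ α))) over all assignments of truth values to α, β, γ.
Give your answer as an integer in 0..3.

1

Take α = 1, β = 2, γ = 0:
γ → α = 0 → 1 = 3
β ∨ β = 2 ∨ 2 = 2
(β ∨ β) ∨ γ = 2 ∨ 0 = 2
(γ → α) ↔ ((β ∨ β) ∨ γ) = 3 ↔ 2 = 2
β → γ = 2 → 0 = 0
γ ∨ β = 0 ∨ 2 = 2
(β → γ) ↔ (γ ∨ β) = 0 ↔ 2 = 0
γ ↔ α = 0 ↔ 1 = 0
α ∨ (γ ↔ α) = 1 ∨ 0 = 1
((β → γ) ↔ (γ ∨ β)) ∨ (α ∨ (γ ↔ α)) = 0 ∨ 1 = 1
((γ → α) ↔ ((β ∨ β) ∨ γ)) → (((β → γ) ↔ (γ ∨ β)) ∨ (α ∨ (γ ↔ α))) = 2 → 1 = 1
No assignment yields a value below 1, so this is the minimum.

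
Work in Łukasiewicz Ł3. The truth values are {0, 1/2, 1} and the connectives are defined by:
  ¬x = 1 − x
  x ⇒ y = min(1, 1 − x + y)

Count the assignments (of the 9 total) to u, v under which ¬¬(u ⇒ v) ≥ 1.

6

u = 0, v = 0 ↦ 1  ≥
u = 0, v = 1/2 ↦ 1  ≥
u = 0, v = 1 ↦ 1  ≥
u = 1/2, v = 0 ↦ 1/2  <
u = 1/2, v = 1/2 ↦ 1  ≥
u = 1/2, v = 1 ↦ 1  ≥
u = 1, v = 0 ↦ 0  <
u = 1, v = 1/2 ↦ 1/2  <
u = 1, v = 1 ↦ 1  ≥
So 6 of the 9 assignments meet the threshold.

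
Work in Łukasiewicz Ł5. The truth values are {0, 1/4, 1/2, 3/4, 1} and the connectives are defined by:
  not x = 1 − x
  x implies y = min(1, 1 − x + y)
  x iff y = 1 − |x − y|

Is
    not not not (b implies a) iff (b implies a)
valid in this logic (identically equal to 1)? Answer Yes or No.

Counterexample: take a = 0, b = 0.
b implies a = 0 implies 0 = 1
not (b implies a) = not 1 = 0
not not (b implies a) = not 0 = 1
not not not (b implies a) = not 1 = 0
b implies a = 0 implies 0 = 1
not not not (b implies a) iff (b implies a) = 0 iff 1 = 0
This gives 0 ≠ 1.

No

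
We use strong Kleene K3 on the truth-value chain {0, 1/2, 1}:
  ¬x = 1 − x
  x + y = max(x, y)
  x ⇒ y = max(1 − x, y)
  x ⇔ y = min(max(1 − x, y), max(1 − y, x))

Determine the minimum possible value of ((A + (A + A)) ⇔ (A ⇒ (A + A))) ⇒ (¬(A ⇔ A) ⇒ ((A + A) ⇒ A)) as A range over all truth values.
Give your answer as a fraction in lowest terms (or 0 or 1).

Take A = 1/2:
A + A = 1/2 + 1/2 = 1/2
A + (A + A) = 1/2 + 1/2 = 1/2
A + A = 1/2 + 1/2 = 1/2
A ⇒ (A + A) = 1/2 ⇒ 1/2 = 1/2
(A + (A + A)) ⇔ (A ⇒ (A + A)) = 1/2 ⇔ 1/2 = 1/2
A ⇔ A = 1/2 ⇔ 1/2 = 1/2
¬(A ⇔ A) = ¬1/2 = 1/2
A + A = 1/2 + 1/2 = 1/2
(A + A) ⇒ A = 1/2 ⇒ 1/2 = 1/2
¬(A ⇔ A) ⇒ ((A + A) ⇒ A) = 1/2 ⇒ 1/2 = 1/2
((A + (A + A)) ⇔ (A ⇒ (A + A))) ⇒ (¬(A ⇔ A) ⇒ ((A + A) ⇒ A)) = 1/2 ⇒ 1/2 = 1/2
No assignment yields a value below 1/2, so this is the minimum.

1/2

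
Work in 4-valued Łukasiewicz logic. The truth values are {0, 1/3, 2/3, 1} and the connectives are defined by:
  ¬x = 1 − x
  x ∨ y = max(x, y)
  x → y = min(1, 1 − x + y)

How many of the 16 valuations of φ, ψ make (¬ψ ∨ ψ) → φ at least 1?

φ = 0, ψ = 0 ↦ 0  <
φ = 0, ψ = 1/3 ↦ 1/3  <
φ = 0, ψ = 2/3 ↦ 1/3  <
φ = 0, ψ = 1 ↦ 0  <
φ = 1/3, ψ = 0 ↦ 1/3  <
φ = 1/3, ψ = 1/3 ↦ 2/3  <
φ = 1/3, ψ = 2/3 ↦ 2/3  <
φ = 1/3, ψ = 1 ↦ 1/3  <
φ = 2/3, ψ = 0 ↦ 2/3  <
φ = 2/3, ψ = 1/3 ↦ 1  ≥
φ = 2/3, ψ = 2/3 ↦ 1  ≥
φ = 2/3, ψ = 1 ↦ 2/3  <
φ = 1, ψ = 0 ↦ 1  ≥
φ = 1, ψ = 1/3 ↦ 1  ≥
φ = 1, ψ = 2/3 ↦ 1  ≥
φ = 1, ψ = 1 ↦ 1  ≥
So 6 of the 16 assignments meet the threshold.

6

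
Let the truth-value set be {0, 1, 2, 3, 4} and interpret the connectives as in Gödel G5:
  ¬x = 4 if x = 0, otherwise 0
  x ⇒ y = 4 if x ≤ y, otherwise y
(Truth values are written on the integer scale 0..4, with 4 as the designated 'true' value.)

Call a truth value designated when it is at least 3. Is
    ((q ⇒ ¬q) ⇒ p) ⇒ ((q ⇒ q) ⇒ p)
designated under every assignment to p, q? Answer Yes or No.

Counterexample: take p = 0, q = 1.
¬q = ¬1 = 0
q ⇒ ¬q = 1 ⇒ 0 = 0
(q ⇒ ¬q) ⇒ p = 0 ⇒ 0 = 4
q ⇒ q = 1 ⇒ 1 = 4
(q ⇒ q) ⇒ p = 4 ⇒ 0 = 0
((q ⇒ ¬q) ⇒ p) ⇒ ((q ⇒ q) ⇒ p) = 4 ⇒ 0 = 0
This gives 0, which is below 3.

No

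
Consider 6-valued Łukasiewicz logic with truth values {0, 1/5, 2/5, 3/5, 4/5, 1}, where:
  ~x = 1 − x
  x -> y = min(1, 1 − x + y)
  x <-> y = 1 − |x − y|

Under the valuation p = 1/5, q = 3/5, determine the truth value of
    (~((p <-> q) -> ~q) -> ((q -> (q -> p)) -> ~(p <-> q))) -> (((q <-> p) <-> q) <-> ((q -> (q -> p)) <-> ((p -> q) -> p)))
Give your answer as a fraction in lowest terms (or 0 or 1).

p <-> q = 1/5 <-> 3/5 = 3/5
~q = ~3/5 = 2/5
(p <-> q) -> ~q = 3/5 -> 2/5 = 4/5
~((p <-> q) -> ~q) = ~4/5 = 1/5
q -> p = 3/5 -> 1/5 = 3/5
q -> (q -> p) = 3/5 -> 3/5 = 1
p <-> q = 1/5 <-> 3/5 = 3/5
~(p <-> q) = ~3/5 = 2/5
(q -> (q -> p)) -> ~(p <-> q) = 1 -> 2/5 = 2/5
~((p <-> q) -> ~q) -> ((q -> (q -> p)) -> ~(p <-> q)) = 1/5 -> 2/5 = 1
q <-> p = 3/5 <-> 1/5 = 3/5
(q <-> p) <-> q = 3/5 <-> 3/5 = 1
q -> p = 3/5 -> 1/5 = 3/5
q -> (q -> p) = 3/5 -> 3/5 = 1
p -> q = 1/5 -> 3/5 = 1
(p -> q) -> p = 1 -> 1/5 = 1/5
(q -> (q -> p)) <-> ((p -> q) -> p) = 1 <-> 1/5 = 1/5
((q <-> p) <-> q) <-> ((q -> (q -> p)) <-> ((p -> q) -> p)) = 1 <-> 1/5 = 1/5
(~((p <-> q) -> ~q) -> ((q -> (q -> p)) -> ~(p <-> q))) -> (((q <-> p) <-> q) <-> ((q -> (q -> p)) <-> ((p -> q) -> p))) = 1 -> 1/5 = 1/5

1/5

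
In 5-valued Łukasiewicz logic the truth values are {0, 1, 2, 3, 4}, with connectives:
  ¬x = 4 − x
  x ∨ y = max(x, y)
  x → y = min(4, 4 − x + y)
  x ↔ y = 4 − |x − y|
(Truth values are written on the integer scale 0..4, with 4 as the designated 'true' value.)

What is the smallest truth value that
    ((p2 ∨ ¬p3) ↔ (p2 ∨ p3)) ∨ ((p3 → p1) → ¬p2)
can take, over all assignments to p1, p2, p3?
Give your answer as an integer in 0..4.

Take p1 = 0, p2 = 2, p3 = 0:
¬p3 = ¬0 = 4
p2 ∨ ¬p3 = 2 ∨ 4 = 4
p2 ∨ p3 = 2 ∨ 0 = 2
(p2 ∨ ¬p3) ↔ (p2 ∨ p3) = 4 ↔ 2 = 2
p3 → p1 = 0 → 0 = 4
¬p2 = ¬2 = 2
(p3 → p1) → ¬p2 = 4 → 2 = 2
((p2 ∨ ¬p3) ↔ (p2 ∨ p3)) ∨ ((p3 → p1) → ¬p2) = 2 ∨ 2 = 2
No assignment yields a value below 2, so this is the minimum.

2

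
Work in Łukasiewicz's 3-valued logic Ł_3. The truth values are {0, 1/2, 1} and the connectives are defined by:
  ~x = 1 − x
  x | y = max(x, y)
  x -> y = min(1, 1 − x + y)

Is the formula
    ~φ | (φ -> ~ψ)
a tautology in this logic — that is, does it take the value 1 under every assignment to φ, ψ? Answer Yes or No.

No

Counterexample: take φ = 1/2, ψ = 1.
~φ = ~1/2 = 1/2
~ψ = ~1 = 0
φ -> ~ψ = 1/2 -> 0 = 1/2
~φ | (φ -> ~ψ) = 1/2 | 1/2 = 1/2
This gives 1/2 ≠ 1.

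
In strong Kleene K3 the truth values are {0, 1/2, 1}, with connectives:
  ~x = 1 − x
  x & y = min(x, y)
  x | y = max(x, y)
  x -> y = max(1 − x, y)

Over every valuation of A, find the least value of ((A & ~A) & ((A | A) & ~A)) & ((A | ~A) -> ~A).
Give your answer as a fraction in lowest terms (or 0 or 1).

0

Take A = 0:
~A = ~0 = 1
A & ~A = 0 & 1 = 0
A | A = 0 | 0 = 0
~A = ~0 = 1
(A | A) & ~A = 0 & 1 = 0
(A & ~A) & ((A | A) & ~A) = 0 & 0 = 0
~A = ~0 = 1
A | ~A = 0 | 1 = 1
~A = ~0 = 1
(A | ~A) -> ~A = 1 -> 1 = 1
((A & ~A) & ((A | A) & ~A)) & ((A | ~A) -> ~A) = 0 & 1 = 0
No assignment yields a value below 0, so this is the minimum.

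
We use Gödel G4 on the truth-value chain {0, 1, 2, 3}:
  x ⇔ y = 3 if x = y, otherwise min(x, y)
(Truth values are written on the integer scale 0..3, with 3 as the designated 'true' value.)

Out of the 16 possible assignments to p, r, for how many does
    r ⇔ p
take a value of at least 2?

p = 0, r = 0 ↦ 3  ≥
p = 0, r = 1 ↦ 0  <
p = 0, r = 2 ↦ 0  <
p = 0, r = 3 ↦ 0  <
p = 1, r = 0 ↦ 0  <
p = 1, r = 1 ↦ 3  ≥
p = 1, r = 2 ↦ 1  <
p = 1, r = 3 ↦ 1  <
p = 2, r = 0 ↦ 0  <
p = 2, r = 1 ↦ 1  <
p = 2, r = 2 ↦ 3  ≥
p = 2, r = 3 ↦ 2  ≥
p = 3, r = 0 ↦ 0  <
p = 3, r = 1 ↦ 1  <
p = 3, r = 2 ↦ 2  ≥
p = 3, r = 3 ↦ 3  ≥
So 6 of the 16 assignments meet the threshold.

6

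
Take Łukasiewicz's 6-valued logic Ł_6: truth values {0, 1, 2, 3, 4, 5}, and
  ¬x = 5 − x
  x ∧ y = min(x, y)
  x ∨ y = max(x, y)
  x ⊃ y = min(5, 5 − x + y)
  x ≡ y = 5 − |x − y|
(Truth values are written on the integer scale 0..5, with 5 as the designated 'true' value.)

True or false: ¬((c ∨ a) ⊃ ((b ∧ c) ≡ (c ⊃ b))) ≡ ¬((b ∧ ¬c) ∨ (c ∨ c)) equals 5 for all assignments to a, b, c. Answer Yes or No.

No

Counterexample: take a = 0, b = 0, c = 0.
c ∨ a = 0 ∨ 0 = 0
b ∧ c = 0 ∧ 0 = 0
c ⊃ b = 0 ⊃ 0 = 5
(b ∧ c) ≡ (c ⊃ b) = 0 ≡ 5 = 0
(c ∨ a) ⊃ ((b ∧ c) ≡ (c ⊃ b)) = 0 ⊃ 0 = 5
¬((c ∨ a) ⊃ ((b ∧ c) ≡ (c ⊃ b))) = ¬5 = 0
¬c = ¬0 = 5
b ∧ ¬c = 0 ∧ 5 = 0
c ∨ c = 0 ∨ 0 = 0
(b ∧ ¬c) ∨ (c ∨ c) = 0 ∨ 0 = 0
¬((b ∧ ¬c) ∨ (c ∨ c)) = ¬0 = 5
¬((c ∨ a) ⊃ ((b ∧ c) ≡ (c ⊃ b))) ≡ ¬((b ∧ ¬c) ∨ (c ∨ c)) = 0 ≡ 5 = 0
This gives 0 ≠ 5.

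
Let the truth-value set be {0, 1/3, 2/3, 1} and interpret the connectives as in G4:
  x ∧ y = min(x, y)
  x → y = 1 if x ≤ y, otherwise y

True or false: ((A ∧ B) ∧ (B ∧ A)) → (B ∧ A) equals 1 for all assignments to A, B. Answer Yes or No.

Yes

A = 0, B = 0 ↦ 1
A = 0, B = 1/3 ↦ 1
A = 0, B = 2/3 ↦ 1
A = 0, B = 1 ↦ 1
A = 1/3, B = 0 ↦ 1
A = 1/3, B = 1/3 ↦ 1
A = 1/3, B = 2/3 ↦ 1
A = 1/3, B = 1 ↦ 1
A = 2/3, B = 0 ↦ 1
A = 2/3, B = 1/3 ↦ 1
A = 2/3, B = 2/3 ↦ 1
A = 2/3, B = 1 ↦ 1
A = 1, B = 0 ↦ 1
A = 1, B = 1/3 ↦ 1
A = 1, B = 2/3 ↦ 1
A = 1, B = 1 ↦ 1
Every assignment gives a value ≥ 1.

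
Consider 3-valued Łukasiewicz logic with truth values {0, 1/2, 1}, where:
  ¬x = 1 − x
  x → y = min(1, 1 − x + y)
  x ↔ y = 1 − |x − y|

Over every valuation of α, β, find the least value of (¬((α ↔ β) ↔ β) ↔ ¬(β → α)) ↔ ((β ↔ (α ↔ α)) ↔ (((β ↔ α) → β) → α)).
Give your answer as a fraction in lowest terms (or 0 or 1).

0

Take α = 0, β = 1:
α ↔ β = 0 ↔ 1 = 0
(α ↔ β) ↔ β = 0 ↔ 1 = 0
¬((α ↔ β) ↔ β) = ¬0 = 1
β → α = 1 → 0 = 0
¬(β → α) = ¬0 = 1
¬((α ↔ β) ↔ β) ↔ ¬(β → α) = 1 ↔ 1 = 1
α ↔ α = 0 ↔ 0 = 1
β ↔ (α ↔ α) = 1 ↔ 1 = 1
β ↔ α = 1 ↔ 0 = 0
(β ↔ α) → β = 0 → 1 = 1
((β ↔ α) → β) → α = 1 → 0 = 0
(β ↔ (α ↔ α)) ↔ (((β ↔ α) → β) → α) = 1 ↔ 0 = 0
(¬((α ↔ β) ↔ β) ↔ ¬(β → α)) ↔ ((β ↔ (α ↔ α)) ↔ (((β ↔ α) → β) → α)) = 1 ↔ 0 = 0
No assignment yields a value below 0, so this is the minimum.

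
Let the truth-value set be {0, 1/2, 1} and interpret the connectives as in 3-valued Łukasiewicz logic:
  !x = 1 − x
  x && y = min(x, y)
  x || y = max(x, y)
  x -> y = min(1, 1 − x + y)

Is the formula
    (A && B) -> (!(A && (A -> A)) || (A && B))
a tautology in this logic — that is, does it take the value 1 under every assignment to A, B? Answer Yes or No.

Yes

A = 0, B = 0 ↦ 1
A = 0, B = 1/2 ↦ 1
A = 0, B = 1 ↦ 1
A = 1/2, B = 0 ↦ 1
A = 1/2, B = 1/2 ↦ 1
A = 1/2, B = 1 ↦ 1
A = 1, B = 0 ↦ 1
A = 1, B = 1/2 ↦ 1
A = 1, B = 1 ↦ 1
Every assignment gives a value ≥ 1.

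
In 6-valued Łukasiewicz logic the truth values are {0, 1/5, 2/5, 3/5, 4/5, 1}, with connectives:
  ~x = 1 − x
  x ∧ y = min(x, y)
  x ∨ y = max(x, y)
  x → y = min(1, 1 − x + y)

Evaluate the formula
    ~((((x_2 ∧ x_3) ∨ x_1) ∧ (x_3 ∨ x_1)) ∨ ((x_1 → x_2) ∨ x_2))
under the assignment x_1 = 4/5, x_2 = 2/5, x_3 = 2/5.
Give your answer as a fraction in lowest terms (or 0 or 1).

x_2 ∧ x_3 = 2/5 ∧ 2/5 = 2/5
(x_2 ∧ x_3) ∨ x_1 = 2/5 ∨ 4/5 = 4/5
x_3 ∨ x_1 = 2/5 ∨ 4/5 = 4/5
((x_2 ∧ x_3) ∨ x_1) ∧ (x_3 ∨ x_1) = 4/5 ∧ 4/5 = 4/5
x_1 → x_2 = 4/5 → 2/5 = 3/5
(x_1 → x_2) ∨ x_2 = 3/5 ∨ 2/5 = 3/5
(((x_2 ∧ x_3) ∨ x_1) ∧ (x_3 ∨ x_1)) ∨ ((x_1 → x_2) ∨ x_2) = 4/5 ∨ 3/5 = 4/5
~((((x_2 ∧ x_3) ∨ x_1) ∧ (x_3 ∨ x_1)) ∨ ((x_1 → x_2) ∨ x_2)) = ~4/5 = 1/5

1/5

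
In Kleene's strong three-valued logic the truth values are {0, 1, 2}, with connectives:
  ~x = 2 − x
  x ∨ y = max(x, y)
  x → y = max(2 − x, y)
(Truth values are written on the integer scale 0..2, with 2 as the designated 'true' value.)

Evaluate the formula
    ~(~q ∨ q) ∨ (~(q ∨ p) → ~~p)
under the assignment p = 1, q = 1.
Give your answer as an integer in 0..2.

~q = ~1 = 1
~q ∨ q = 1 ∨ 1 = 1
~(~q ∨ q) = ~1 = 1
q ∨ p = 1 ∨ 1 = 1
~(q ∨ p) = ~1 = 1
~p = ~1 = 1
~~p = ~1 = 1
~(q ∨ p) → ~~p = 1 → 1 = 1
~(~q ∨ q) ∨ (~(q ∨ p) → ~~p) = 1 ∨ 1 = 1

1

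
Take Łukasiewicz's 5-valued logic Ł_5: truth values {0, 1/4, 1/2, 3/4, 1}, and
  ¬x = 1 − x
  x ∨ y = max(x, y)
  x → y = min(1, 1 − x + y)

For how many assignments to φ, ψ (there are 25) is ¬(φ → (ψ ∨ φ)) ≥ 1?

value 0: 25 assignments
So 0 of the 25 assignments meet the threshold.

0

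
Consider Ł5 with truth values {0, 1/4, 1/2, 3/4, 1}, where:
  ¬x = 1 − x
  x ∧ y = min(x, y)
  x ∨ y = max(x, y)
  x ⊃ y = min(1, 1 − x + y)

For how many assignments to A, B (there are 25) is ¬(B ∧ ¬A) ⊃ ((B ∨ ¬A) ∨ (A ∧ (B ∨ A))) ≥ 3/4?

value 1: 21 assignments (counts)
value 3/4: 3 assignments (counts)
value 1/2: 1 assignment
So 24 of the 25 assignments meet the threshold.

24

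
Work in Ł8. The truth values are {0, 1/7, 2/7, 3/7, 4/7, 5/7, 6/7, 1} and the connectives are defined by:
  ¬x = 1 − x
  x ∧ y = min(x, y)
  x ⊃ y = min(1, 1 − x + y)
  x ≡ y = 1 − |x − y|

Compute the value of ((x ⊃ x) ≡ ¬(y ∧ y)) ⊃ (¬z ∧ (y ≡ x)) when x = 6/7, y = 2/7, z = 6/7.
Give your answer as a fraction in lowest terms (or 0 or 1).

3/7

x ⊃ x = 6/7 ⊃ 6/7 = 1
y ∧ y = 2/7 ∧ 2/7 = 2/7
¬(y ∧ y) = ¬2/7 = 5/7
(x ⊃ x) ≡ ¬(y ∧ y) = 1 ≡ 5/7 = 5/7
¬z = ¬6/7 = 1/7
y ≡ x = 2/7 ≡ 6/7 = 3/7
¬z ∧ (y ≡ x) = 1/7 ∧ 3/7 = 1/7
((x ⊃ x) ≡ ¬(y ∧ y)) ⊃ (¬z ∧ (y ≡ x)) = 5/7 ⊃ 1/7 = 3/7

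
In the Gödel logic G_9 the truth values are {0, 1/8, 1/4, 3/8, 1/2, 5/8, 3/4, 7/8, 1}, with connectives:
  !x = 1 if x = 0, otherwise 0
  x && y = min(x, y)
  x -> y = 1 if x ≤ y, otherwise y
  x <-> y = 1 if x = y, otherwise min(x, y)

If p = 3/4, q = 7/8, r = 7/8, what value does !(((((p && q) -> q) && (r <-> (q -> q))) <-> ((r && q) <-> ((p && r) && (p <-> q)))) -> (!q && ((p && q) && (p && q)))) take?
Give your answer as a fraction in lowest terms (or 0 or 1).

1

p && q = 3/4 && 7/8 = 3/4
(p && q) -> q = 3/4 -> 7/8 = 1
q -> q = 7/8 -> 7/8 = 1
r <-> (q -> q) = 7/8 <-> 1 = 7/8
((p && q) -> q) && (r <-> (q -> q)) = 1 && 7/8 = 7/8
r && q = 7/8 && 7/8 = 7/8
p && r = 3/4 && 7/8 = 3/4
p <-> q = 3/4 <-> 7/8 = 3/4
(p && r) && (p <-> q) = 3/4 && 3/4 = 3/4
(r && q) <-> ((p && r) && (p <-> q)) = 7/8 <-> 3/4 = 3/4
(((p && q) -> q) && (r <-> (q -> q))) <-> ((r && q) <-> ((p && r) && (p <-> q))) = 7/8 <-> 3/4 = 3/4
!q = !7/8 = 0
p && q = 3/4 && 7/8 = 3/4
p && q = 3/4 && 7/8 = 3/4
(p && q) && (p && q) = 3/4 && 3/4 = 3/4
!q && ((p && q) && (p && q)) = 0 && 3/4 = 0
((((p && q) -> q) && (r <-> (q -> q))) <-> ((r && q) <-> ((p && r) && (p <-> q)))) -> (!q && ((p && q) && (p && q))) = 3/4 -> 0 = 0
!(((((p && q) -> q) && (r <-> (q -> q))) <-> ((r && q) <-> ((p && r) && (p <-> q)))) -> (!q && ((p && q) && (p && q)))) = !0 = 1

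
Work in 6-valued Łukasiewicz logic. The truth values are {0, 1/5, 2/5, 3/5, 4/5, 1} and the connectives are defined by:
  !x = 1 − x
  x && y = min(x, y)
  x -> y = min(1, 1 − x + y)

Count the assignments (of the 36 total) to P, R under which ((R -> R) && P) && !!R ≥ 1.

1

value 1: 1 assignment (counts)
value 4/5: 3 assignments
value 3/5: 5 assignments
value 2/5: 7 assignments
value 1/5: 9 assignments
value 0: 11 assignments
So 1 of the 36 assignments meets the threshold.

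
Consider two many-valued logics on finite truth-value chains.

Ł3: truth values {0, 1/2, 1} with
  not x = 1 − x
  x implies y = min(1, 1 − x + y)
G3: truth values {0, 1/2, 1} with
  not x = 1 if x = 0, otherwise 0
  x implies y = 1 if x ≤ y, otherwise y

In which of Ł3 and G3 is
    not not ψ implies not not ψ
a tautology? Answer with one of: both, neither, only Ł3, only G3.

both

In Ł3: every assignment gives 1 — tautology.
In G3: every assignment gives 1 — tautology.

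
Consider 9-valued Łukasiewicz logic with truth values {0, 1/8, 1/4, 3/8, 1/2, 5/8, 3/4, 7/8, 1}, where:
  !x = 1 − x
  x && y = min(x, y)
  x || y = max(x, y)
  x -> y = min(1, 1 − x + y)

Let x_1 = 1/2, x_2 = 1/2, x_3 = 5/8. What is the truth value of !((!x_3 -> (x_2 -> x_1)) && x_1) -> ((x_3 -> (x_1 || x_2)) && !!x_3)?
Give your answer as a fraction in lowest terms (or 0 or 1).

!x_3 = !5/8 = 3/8
x_2 -> x_1 = 1/2 -> 1/2 = 1
!x_3 -> (x_2 -> x_1) = 3/8 -> 1 = 1
(!x_3 -> (x_2 -> x_1)) && x_1 = 1 && 1/2 = 1/2
!((!x_3 -> (x_2 -> x_1)) && x_1) = !1/2 = 1/2
x_1 || x_2 = 1/2 || 1/2 = 1/2
x_3 -> (x_1 || x_2) = 5/8 -> 1/2 = 7/8
!x_3 = !5/8 = 3/8
!!x_3 = !3/8 = 5/8
(x_3 -> (x_1 || x_2)) && !!x_3 = 7/8 && 5/8 = 5/8
!((!x_3 -> (x_2 -> x_1)) && x_1) -> ((x_3 -> (x_1 || x_2)) && !!x_3) = 1/2 -> 5/8 = 1

1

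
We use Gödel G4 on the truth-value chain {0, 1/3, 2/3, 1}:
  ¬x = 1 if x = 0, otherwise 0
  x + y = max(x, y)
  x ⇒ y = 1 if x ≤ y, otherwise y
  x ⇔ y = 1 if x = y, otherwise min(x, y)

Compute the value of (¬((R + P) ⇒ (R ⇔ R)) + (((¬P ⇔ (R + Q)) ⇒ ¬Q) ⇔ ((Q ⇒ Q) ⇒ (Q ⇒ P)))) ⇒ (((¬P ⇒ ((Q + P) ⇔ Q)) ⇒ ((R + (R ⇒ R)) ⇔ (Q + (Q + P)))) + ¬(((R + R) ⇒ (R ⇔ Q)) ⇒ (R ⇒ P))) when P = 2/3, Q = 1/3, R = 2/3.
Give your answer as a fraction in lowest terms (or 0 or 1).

R + P = 2/3 + 2/3 = 2/3
R ⇔ R = 2/3 ⇔ 2/3 = 1
(R + P) ⇒ (R ⇔ R) = 2/3 ⇒ 1 = 1
¬((R + P) ⇒ (R ⇔ R)) = ¬1 = 0
¬P = ¬2/3 = 0
R + Q = 2/3 + 1/3 = 2/3
¬P ⇔ (R + Q) = 0 ⇔ 2/3 = 0
¬Q = ¬1/3 = 0
(¬P ⇔ (R + Q)) ⇒ ¬Q = 0 ⇒ 0 = 1
Q ⇒ Q = 1/3 ⇒ 1/3 = 1
Q ⇒ P = 1/3 ⇒ 2/3 = 1
(Q ⇒ Q) ⇒ (Q ⇒ P) = 1 ⇒ 1 = 1
((¬P ⇔ (R + Q)) ⇒ ¬Q) ⇔ ((Q ⇒ Q) ⇒ (Q ⇒ P)) = 1 ⇔ 1 = 1
¬((R + P) ⇒ (R ⇔ R)) + (((¬P ⇔ (R + Q)) ⇒ ¬Q) ⇔ ((Q ⇒ Q) ⇒ (Q ⇒ P))) = 0 + 1 = 1
¬P = ¬2/3 = 0
Q + P = 1/3 + 2/3 = 2/3
(Q + P) ⇔ Q = 2/3 ⇔ 1/3 = 1/3
¬P ⇒ ((Q + P) ⇔ Q) = 0 ⇒ 1/3 = 1
R ⇒ R = 2/3 ⇒ 2/3 = 1
R + (R ⇒ R) = 2/3 + 1 = 1
Q + P = 1/3 + 2/3 = 2/3
Q + (Q + P) = 1/3 + 2/3 = 2/3
(R + (R ⇒ R)) ⇔ (Q + (Q + P)) = 1 ⇔ 2/3 = 2/3
(¬P ⇒ ((Q + P) ⇔ Q)) ⇒ ((R + (R ⇒ R)) ⇔ (Q + (Q + P))) = 1 ⇒ 2/3 = 2/3
R + R = 2/3 + 2/3 = 2/3
R ⇔ Q = 2/3 ⇔ 1/3 = 1/3
(R + R) ⇒ (R ⇔ Q) = 2/3 ⇒ 1/3 = 1/3
R ⇒ P = 2/3 ⇒ 2/3 = 1
((R + R) ⇒ (R ⇔ Q)) ⇒ (R ⇒ P) = 1/3 ⇒ 1 = 1
¬(((R + R) ⇒ (R ⇔ Q)) ⇒ (R ⇒ P)) = ¬1 = 0
((¬P ⇒ ((Q + P) ⇔ Q)) ⇒ ((R + (R ⇒ R)) ⇔ (Q + (Q + P)))) + ¬(((R + R) ⇒ (R ⇔ Q)) ⇒ (R ⇒ P)) = 2/3 + 0 = 2/3
(¬((R + P) ⇒ (R ⇔ R)) + (((¬P ⇔ (R + Q)) ⇒ ¬Q) ⇔ ((Q ⇒ Q) ⇒ (Q ⇒ P)))) ⇒ (((¬P ⇒ ((Q + P) ⇔ Q)) ⇒ ((R + (R ⇒ R)) ⇔ (Q + (Q + P)))) + ¬(((R + R) ⇒ (R ⇔ Q)) ⇒ (R ⇒ P))) = 1 ⇒ 2/3 = 2/3

2/3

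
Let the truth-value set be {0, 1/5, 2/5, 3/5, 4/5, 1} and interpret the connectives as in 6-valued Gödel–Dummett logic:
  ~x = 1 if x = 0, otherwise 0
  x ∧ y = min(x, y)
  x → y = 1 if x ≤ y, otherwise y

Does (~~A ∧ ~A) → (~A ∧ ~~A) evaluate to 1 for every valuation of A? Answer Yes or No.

Yes

A = 0 ↦ 1
A = 1/5 ↦ 1
A = 2/5 ↦ 1
A = 3/5 ↦ 1
A = 4/5 ↦ 1
A = 1 ↦ 1
Every assignment gives a value ≥ 1.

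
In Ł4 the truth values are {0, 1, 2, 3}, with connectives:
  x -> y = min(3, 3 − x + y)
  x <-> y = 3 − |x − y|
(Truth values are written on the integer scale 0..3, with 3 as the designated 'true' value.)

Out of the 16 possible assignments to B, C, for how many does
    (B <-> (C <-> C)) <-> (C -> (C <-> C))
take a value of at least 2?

8

B = 0, C = 0 ↦ 0  <
B = 0, C = 1 ↦ 0  <
B = 0, C = 2 ↦ 0  <
B = 0, C = 3 ↦ 0  <
B = 1, C = 0 ↦ 1  <
B = 1, C = 1 ↦ 1  <
B = 1, C = 2 ↦ 1  <
B = 1, C = 3 ↦ 1  <
B = 2, C = 0 ↦ 2  ≥
B = 2, C = 1 ↦ 2  ≥
B = 2, C = 2 ↦ 2  ≥
B = 2, C = 3 ↦ 2  ≥
B = 3, C = 0 ↦ 3  ≥
B = 3, C = 1 ↦ 3  ≥
B = 3, C = 2 ↦ 3  ≥
B = 3, C = 3 ↦ 3  ≥
So 8 of the 16 assignments meet the threshold.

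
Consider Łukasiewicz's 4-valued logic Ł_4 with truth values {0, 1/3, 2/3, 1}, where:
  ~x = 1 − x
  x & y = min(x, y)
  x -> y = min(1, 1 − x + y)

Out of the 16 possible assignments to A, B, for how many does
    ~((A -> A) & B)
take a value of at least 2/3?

A = 0, B = 0 ↦ 1  ≥
A = 0, B = 1/3 ↦ 2/3  ≥
A = 0, B = 2/3 ↦ 1/3  <
A = 0, B = 1 ↦ 0  <
A = 1/3, B = 0 ↦ 1  ≥
A = 1/3, B = 1/3 ↦ 2/3  ≥
A = 1/3, B = 2/3 ↦ 1/3  <
A = 1/3, B = 1 ↦ 0  <
A = 2/3, B = 0 ↦ 1  ≥
A = 2/3, B = 1/3 ↦ 2/3  ≥
A = 2/3, B = 2/3 ↦ 1/3  <
A = 2/3, B = 1 ↦ 0  <
A = 1, B = 0 ↦ 1  ≥
A = 1, B = 1/3 ↦ 2/3  ≥
A = 1, B = 2/3 ↦ 1/3  <
A = 1, B = 1 ↦ 0  <
So 8 of the 16 assignments meet the threshold.

8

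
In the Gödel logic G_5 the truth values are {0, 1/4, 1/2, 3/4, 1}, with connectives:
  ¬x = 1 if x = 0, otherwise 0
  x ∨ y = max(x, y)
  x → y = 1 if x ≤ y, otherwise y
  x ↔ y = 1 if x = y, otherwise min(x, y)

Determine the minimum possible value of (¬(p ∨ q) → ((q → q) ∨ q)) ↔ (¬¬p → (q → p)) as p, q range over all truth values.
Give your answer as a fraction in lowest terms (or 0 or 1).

Take p = 1/4, q = 1/2:
p ∨ q = 1/4 ∨ 1/2 = 1/2
¬(p ∨ q) = ¬1/2 = 0
q → q = 1/2 → 1/2 = 1
(q → q) ∨ q = 1 ∨ 1/2 = 1
¬(p ∨ q) → ((q → q) ∨ q) = 0 → 1 = 1
¬p = ¬1/4 = 0
¬¬p = ¬0 = 1
q → p = 1/2 → 1/4 = 1/4
¬¬p → (q → p) = 1 → 1/4 = 1/4
(¬(p ∨ q) → ((q → q) ∨ q)) ↔ (¬¬p → (q → p)) = 1 ↔ 1/4 = 1/4
No assignment yields a value below 1/4, so this is the minimum.

1/4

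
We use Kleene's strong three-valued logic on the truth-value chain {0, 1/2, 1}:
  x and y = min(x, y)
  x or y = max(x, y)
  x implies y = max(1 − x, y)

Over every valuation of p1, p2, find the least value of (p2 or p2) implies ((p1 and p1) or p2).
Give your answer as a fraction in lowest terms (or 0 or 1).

1/2

Take p1 = 0, p2 = 1/2:
p2 or p2 = 1/2 or 1/2 = 1/2
p1 and p1 = 0 and 0 = 0
(p1 and p1) or p2 = 0 or 1/2 = 1/2
(p2 or p2) implies ((p1 and p1) or p2) = 1/2 implies 1/2 = 1/2
No assignment yields a value below 1/2, so this is the minimum.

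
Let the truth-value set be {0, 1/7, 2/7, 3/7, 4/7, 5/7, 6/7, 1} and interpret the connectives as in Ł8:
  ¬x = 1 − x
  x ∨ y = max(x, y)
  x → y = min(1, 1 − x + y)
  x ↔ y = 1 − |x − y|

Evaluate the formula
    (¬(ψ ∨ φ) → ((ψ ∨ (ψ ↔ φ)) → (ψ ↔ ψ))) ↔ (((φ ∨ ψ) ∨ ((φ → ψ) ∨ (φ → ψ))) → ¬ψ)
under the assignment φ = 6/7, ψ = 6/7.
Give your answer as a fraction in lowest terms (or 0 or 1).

1/7

ψ ∨ φ = 6/7 ∨ 6/7 = 6/7
¬(ψ ∨ φ) = ¬6/7 = 1/7
ψ ↔ φ = 6/7 ↔ 6/7 = 1
ψ ∨ (ψ ↔ φ) = 6/7 ∨ 1 = 1
ψ ↔ ψ = 6/7 ↔ 6/7 = 1
(ψ ∨ (ψ ↔ φ)) → (ψ ↔ ψ) = 1 → 1 = 1
¬(ψ ∨ φ) → ((ψ ∨ (ψ ↔ φ)) → (ψ ↔ ψ)) = 1/7 → 1 = 1
φ ∨ ψ = 6/7 ∨ 6/7 = 6/7
φ → ψ = 6/7 → 6/7 = 1
φ → ψ = 6/7 → 6/7 = 1
(φ → ψ) ∨ (φ → ψ) = 1 ∨ 1 = 1
(φ ∨ ψ) ∨ ((φ → ψ) ∨ (φ → ψ)) = 6/7 ∨ 1 = 1
¬ψ = ¬6/7 = 1/7
((φ ∨ ψ) ∨ ((φ → ψ) ∨ (φ → ψ))) → ¬ψ = 1 → 1/7 = 1/7
(¬(ψ ∨ φ) → ((ψ ∨ (ψ ↔ φ)) → (ψ ↔ ψ))) ↔ (((φ ∨ ψ) ∨ ((φ → ψ) ∨ (φ → ψ))) → ¬ψ) = 1 ↔ 1/7 = 1/7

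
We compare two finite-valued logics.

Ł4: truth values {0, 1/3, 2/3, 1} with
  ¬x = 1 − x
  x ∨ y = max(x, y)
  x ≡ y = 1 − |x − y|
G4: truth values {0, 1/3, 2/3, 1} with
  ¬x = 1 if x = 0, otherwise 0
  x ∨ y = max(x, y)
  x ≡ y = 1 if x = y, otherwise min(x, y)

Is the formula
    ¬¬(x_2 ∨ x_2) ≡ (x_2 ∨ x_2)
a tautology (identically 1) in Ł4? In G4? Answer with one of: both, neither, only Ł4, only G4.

only Ł4

In Ł4: every assignment gives 1 — tautology.
In G4: at x_2 = 1/3 the value is 1/3 — not a tautology.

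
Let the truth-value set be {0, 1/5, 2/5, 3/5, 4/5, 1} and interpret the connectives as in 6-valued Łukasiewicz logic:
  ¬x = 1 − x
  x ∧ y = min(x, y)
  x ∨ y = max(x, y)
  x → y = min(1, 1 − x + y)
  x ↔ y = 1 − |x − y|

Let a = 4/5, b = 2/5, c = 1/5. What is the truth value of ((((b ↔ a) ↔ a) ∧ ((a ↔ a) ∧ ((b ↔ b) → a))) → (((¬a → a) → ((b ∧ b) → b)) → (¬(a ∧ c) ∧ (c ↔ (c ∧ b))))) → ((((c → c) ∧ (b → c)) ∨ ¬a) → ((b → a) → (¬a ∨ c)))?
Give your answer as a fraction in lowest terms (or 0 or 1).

b ↔ a = 2/5 ↔ 4/5 = 3/5
(b ↔ a) ↔ a = 3/5 ↔ 4/5 = 4/5
a ↔ a = 4/5 ↔ 4/5 = 1
b ↔ b = 2/5 ↔ 2/5 = 1
(b ↔ b) → a = 1 → 4/5 = 4/5
(a ↔ a) ∧ ((b ↔ b) → a) = 1 ∧ 4/5 = 4/5
((b ↔ a) ↔ a) ∧ ((a ↔ a) ∧ ((b ↔ b) → a)) = 4/5 ∧ 4/5 = 4/5
¬a = ¬4/5 = 1/5
¬a → a = 1/5 → 4/5 = 1
b ∧ b = 2/5 ∧ 2/5 = 2/5
(b ∧ b) → b = 2/5 → 2/5 = 1
(¬a → a) → ((b ∧ b) → b) = 1 → 1 = 1
a ∧ c = 4/5 ∧ 1/5 = 1/5
¬(a ∧ c) = ¬1/5 = 4/5
c ∧ b = 1/5 ∧ 2/5 = 1/5
c ↔ (c ∧ b) = 1/5 ↔ 1/5 = 1
¬(a ∧ c) ∧ (c ↔ (c ∧ b)) = 4/5 ∧ 1 = 4/5
((¬a → a) → ((b ∧ b) → b)) → (¬(a ∧ c) ∧ (c ↔ (c ∧ b))) = 1 → 4/5 = 4/5
(((b ↔ a) ↔ a) ∧ ((a ↔ a) ∧ ((b ↔ b) → a))) → (((¬a → a) → ((b ∧ b) → b)) → (¬(a ∧ c) ∧ (c ↔ (c ∧ b)))) = 4/5 → 4/5 = 1
c → c = 1/5 → 1/5 = 1
b → c = 2/5 → 1/5 = 4/5
(c → c) ∧ (b → c) = 1 ∧ 4/5 = 4/5
¬a = ¬4/5 = 1/5
((c → c) ∧ (b → c)) ∨ ¬a = 4/5 ∨ 1/5 = 4/5
b → a = 2/5 → 4/5 = 1
¬a = ¬4/5 = 1/5
¬a ∨ c = 1/5 ∨ 1/5 = 1/5
(b → a) → (¬a ∨ c) = 1 → 1/5 = 1/5
(((c → c) ∧ (b → c)) ∨ ¬a) → ((b → a) → (¬a ∨ c)) = 4/5 → 1/5 = 2/5
((((b ↔ a) ↔ a) ∧ ((a ↔ a) ∧ ((b ↔ b) → a))) → (((¬a → a) → ((b ∧ b) → b)) → (¬(a ∧ c) ∧ (c ↔ (c ∧ b))))) → ((((c → c) ∧ (b → c)) ∨ ¬a) → ((b → a) → (¬a ∨ c))) = 1 → 2/5 = 2/5

2/5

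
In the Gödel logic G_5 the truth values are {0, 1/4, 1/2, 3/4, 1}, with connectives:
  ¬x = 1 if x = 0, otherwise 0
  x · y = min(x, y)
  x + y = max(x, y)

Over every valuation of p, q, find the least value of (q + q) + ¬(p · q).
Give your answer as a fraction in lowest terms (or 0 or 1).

Take p = 1/4, q = 1/4:
q + q = 1/4 + 1/4 = 1/4
p · q = 1/4 · 1/4 = 1/4
¬(p · q) = ¬1/4 = 0
(q + q) + ¬(p · q) = 1/4 + 0 = 1/4
No assignment yields a value below 1/4, so this is the minimum.

1/4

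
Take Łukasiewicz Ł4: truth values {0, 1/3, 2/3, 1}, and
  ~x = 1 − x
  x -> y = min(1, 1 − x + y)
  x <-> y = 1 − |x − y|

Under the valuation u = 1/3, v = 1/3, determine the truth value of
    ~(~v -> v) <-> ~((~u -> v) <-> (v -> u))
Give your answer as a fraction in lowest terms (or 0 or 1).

1

~v = ~1/3 = 2/3
~v -> v = 2/3 -> 1/3 = 2/3
~(~v -> v) = ~2/3 = 1/3
~u = ~1/3 = 2/3
~u -> v = 2/3 -> 1/3 = 2/3
v -> u = 1/3 -> 1/3 = 1
(~u -> v) <-> (v -> u) = 2/3 <-> 1 = 2/3
~((~u -> v) <-> (v -> u)) = ~2/3 = 1/3
~(~v -> v) <-> ~((~u -> v) <-> (v -> u)) = 1/3 <-> 1/3 = 1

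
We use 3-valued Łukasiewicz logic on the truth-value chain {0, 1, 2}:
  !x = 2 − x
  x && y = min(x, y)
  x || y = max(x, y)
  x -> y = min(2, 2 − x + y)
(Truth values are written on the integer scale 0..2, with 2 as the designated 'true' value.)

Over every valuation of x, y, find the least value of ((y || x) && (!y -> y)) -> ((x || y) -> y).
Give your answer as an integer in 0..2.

1

Take x = 2, y = 1:
y || x = 1 || 2 = 2
!y = !1 = 1
!y -> y = 1 -> 1 = 2
(y || x) && (!y -> y) = 2 && 2 = 2
x || y = 2 || 1 = 2
(x || y) -> y = 2 -> 1 = 1
((y || x) && (!y -> y)) -> ((x || y) -> y) = 2 -> 1 = 1
No assignment yields a value below 1, so this is the minimum.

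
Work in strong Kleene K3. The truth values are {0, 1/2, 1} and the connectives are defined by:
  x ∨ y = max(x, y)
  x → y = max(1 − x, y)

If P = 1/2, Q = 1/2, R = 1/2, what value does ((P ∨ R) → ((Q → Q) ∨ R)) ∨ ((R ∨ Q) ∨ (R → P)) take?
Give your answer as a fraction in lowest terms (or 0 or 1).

1/2

P ∨ R = 1/2 ∨ 1/2 = 1/2
Q → Q = 1/2 → 1/2 = 1/2
(Q → Q) ∨ R = 1/2 ∨ 1/2 = 1/2
(P ∨ R) → ((Q → Q) ∨ R) = 1/2 → 1/2 = 1/2
R ∨ Q = 1/2 ∨ 1/2 = 1/2
R → P = 1/2 → 1/2 = 1/2
(R ∨ Q) ∨ (R → P) = 1/2 ∨ 1/2 = 1/2
((P ∨ R) → ((Q → Q) ∨ R)) ∨ ((R ∨ Q) ∨ (R → P)) = 1/2 ∨ 1/2 = 1/2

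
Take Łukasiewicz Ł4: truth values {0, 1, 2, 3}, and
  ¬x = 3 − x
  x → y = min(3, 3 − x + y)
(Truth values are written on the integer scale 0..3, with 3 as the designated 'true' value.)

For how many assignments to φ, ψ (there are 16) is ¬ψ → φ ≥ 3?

φ = 0, ψ = 0 ↦ 0  <
φ = 0, ψ = 1 ↦ 1  <
φ = 0, ψ = 2 ↦ 2  <
φ = 0, ψ = 3 ↦ 3  ≥
φ = 1, ψ = 0 ↦ 1  <
φ = 1, ψ = 1 ↦ 2  <
φ = 1, ψ = 2 ↦ 3  ≥
φ = 1, ψ = 3 ↦ 3  ≥
φ = 2, ψ = 0 ↦ 2  <
φ = 2, ψ = 1 ↦ 3  ≥
φ = 2, ψ = 2 ↦ 3  ≥
φ = 2, ψ = 3 ↦ 3  ≥
φ = 3, ψ = 0 ↦ 3  ≥
φ = 3, ψ = 1 ↦ 3  ≥
φ = 3, ψ = 2 ↦ 3  ≥
φ = 3, ψ = 3 ↦ 3  ≥
So 10 of the 16 assignments meet the threshold.

10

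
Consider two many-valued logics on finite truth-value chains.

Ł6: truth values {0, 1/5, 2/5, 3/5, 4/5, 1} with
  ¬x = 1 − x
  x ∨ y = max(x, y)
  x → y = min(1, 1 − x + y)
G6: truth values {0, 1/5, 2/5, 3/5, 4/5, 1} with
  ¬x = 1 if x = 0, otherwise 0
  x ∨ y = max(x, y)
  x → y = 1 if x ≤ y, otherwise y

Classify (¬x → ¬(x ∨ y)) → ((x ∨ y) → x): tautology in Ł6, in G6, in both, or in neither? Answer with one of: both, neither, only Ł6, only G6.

In Ł6: every assignment gives 1 — tautology.
In G6: at x = 1/5, y = 2/5 the value is 1/5 — not a tautology.

only Ł6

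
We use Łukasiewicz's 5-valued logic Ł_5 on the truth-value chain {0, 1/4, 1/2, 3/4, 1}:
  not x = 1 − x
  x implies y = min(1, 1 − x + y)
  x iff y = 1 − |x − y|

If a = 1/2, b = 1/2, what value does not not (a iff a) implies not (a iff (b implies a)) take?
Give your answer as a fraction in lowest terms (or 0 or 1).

1/2

a iff a = 1/2 iff 1/2 = 1
not (a iff a) = not 1 = 0
not not (a iff a) = not 0 = 1
b implies a = 1/2 implies 1/2 = 1
a iff (b implies a) = 1/2 iff 1 = 1/2
not (a iff (b implies a)) = not 1/2 = 1/2
not not (a iff a) implies not (a iff (b implies a)) = 1 implies 1/2 = 1/2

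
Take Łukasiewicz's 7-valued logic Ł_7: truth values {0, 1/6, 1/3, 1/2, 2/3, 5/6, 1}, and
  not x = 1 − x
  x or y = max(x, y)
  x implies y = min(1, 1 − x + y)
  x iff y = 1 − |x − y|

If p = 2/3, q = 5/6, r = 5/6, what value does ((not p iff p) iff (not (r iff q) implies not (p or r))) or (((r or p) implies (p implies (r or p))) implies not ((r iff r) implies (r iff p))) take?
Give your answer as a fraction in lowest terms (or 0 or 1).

2/3

not p = not 2/3 = 1/3
not p iff p = 1/3 iff 2/3 = 2/3
r iff q = 5/6 iff 5/6 = 1
not (r iff q) = not 1 = 0
p or r = 2/3 or 5/6 = 5/6
not (p or r) = not 5/6 = 1/6
not (r iff q) implies not (p or r) = 0 implies 1/6 = 1
(not p iff p) iff (not (r iff q) implies not (p or r)) = 2/3 iff 1 = 2/3
r or p = 5/6 or 2/3 = 5/6
r or p = 5/6 or 2/3 = 5/6
p implies (r or p) = 2/3 implies 5/6 = 1
(r or p) implies (p implies (r or p)) = 5/6 implies 1 = 1
r iff r = 5/6 iff 5/6 = 1
r iff p = 5/6 iff 2/3 = 5/6
(r iff r) implies (r iff p) = 1 implies 5/6 = 5/6
not ((r iff r) implies (r iff p)) = not 5/6 = 1/6
((r or p) implies (p implies (r or p))) implies not ((r iff r) implies (r iff p)) = 1 implies 1/6 = 1/6
((not p iff p) iff (not (r iff q) implies not (p or r))) or (((r or p) implies (p implies (r or p))) implies not ((r iff r) implies (r iff p))) = 2/3 or 1/6 = 2/3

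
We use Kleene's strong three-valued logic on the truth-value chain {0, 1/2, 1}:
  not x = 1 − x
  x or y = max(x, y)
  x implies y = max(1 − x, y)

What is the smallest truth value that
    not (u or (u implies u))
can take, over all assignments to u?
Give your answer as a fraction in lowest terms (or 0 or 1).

0

Take u = 0:
u implies u = 0 implies 0 = 1
u or (u implies u) = 0 or 1 = 1
not (u or (u implies u)) = not 1 = 0
No assignment yields a value below 0, so this is the minimum.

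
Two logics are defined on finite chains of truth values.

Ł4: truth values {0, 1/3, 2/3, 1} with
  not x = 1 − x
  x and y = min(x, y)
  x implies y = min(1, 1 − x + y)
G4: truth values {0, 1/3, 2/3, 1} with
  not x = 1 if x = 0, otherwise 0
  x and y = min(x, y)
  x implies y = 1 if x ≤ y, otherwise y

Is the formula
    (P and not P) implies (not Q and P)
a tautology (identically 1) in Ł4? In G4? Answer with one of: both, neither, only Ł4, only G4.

only G4

In Ł4: at P = 1/3, Q = 1 the value is 2/3 — not a tautology.
In G4: every assignment gives 1 — tautology.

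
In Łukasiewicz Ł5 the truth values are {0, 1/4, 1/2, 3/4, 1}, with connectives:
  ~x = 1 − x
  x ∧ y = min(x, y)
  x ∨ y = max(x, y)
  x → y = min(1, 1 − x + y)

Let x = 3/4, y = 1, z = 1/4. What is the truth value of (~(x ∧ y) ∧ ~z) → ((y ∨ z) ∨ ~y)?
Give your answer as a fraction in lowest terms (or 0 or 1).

x ∧ y = 3/4 ∧ 1 = 3/4
~(x ∧ y) = ~3/4 = 1/4
~z = ~1/4 = 3/4
~(x ∧ y) ∧ ~z = 1/4 ∧ 3/4 = 1/4
y ∨ z = 1 ∨ 1/4 = 1
~y = ~1 = 0
(y ∨ z) ∨ ~y = 1 ∨ 0 = 1
(~(x ∧ y) ∧ ~z) → ((y ∨ z) ∨ ~y) = 1/4 → 1 = 1

1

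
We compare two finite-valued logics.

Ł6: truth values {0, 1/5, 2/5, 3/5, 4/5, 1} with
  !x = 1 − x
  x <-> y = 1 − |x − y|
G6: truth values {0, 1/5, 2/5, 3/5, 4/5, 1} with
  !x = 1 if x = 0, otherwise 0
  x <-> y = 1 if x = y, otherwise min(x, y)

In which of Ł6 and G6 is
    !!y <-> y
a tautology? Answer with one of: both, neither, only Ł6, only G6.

only Ł6

In Ł6: every assignment gives 1 — tautology.
In G6: at y = 1/5 the value is 1/5 — not a tautology.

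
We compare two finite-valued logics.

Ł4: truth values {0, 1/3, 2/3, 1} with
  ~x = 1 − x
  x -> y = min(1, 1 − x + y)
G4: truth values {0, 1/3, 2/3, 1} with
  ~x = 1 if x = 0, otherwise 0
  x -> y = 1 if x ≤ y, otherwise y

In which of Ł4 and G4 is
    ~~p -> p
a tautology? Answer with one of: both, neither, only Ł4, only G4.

In Ł4: every assignment gives 1 — tautology.
In G4: at p = 1/3 the value is 1/3 — not a tautology.

only Ł4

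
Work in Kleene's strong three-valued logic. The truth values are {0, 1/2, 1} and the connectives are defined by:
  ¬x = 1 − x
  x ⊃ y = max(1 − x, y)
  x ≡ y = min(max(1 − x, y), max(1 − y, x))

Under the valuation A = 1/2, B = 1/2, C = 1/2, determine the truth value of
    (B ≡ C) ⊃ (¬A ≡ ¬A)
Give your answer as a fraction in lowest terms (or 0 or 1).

1/2

B ≡ C = 1/2 ≡ 1/2 = 1/2
¬A = ¬1/2 = 1/2
¬A = ¬1/2 = 1/2
¬A ≡ ¬A = 1/2 ≡ 1/2 = 1/2
(B ≡ C) ⊃ (¬A ≡ ¬A) = 1/2 ⊃ 1/2 = 1/2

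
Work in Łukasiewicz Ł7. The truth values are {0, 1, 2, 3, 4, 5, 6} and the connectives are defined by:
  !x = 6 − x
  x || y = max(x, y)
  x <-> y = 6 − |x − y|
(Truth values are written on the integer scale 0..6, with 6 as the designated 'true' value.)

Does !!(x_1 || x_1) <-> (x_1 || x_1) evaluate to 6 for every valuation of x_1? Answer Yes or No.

x_1 = 0 ↦ 6
x_1 = 1 ↦ 6
x_1 = 2 ↦ 6
x_1 = 3 ↦ 6
x_1 = 4 ↦ 6
x_1 = 5 ↦ 6
x_1 = 6 ↦ 6
Every assignment gives a value ≥ 6.

Yes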